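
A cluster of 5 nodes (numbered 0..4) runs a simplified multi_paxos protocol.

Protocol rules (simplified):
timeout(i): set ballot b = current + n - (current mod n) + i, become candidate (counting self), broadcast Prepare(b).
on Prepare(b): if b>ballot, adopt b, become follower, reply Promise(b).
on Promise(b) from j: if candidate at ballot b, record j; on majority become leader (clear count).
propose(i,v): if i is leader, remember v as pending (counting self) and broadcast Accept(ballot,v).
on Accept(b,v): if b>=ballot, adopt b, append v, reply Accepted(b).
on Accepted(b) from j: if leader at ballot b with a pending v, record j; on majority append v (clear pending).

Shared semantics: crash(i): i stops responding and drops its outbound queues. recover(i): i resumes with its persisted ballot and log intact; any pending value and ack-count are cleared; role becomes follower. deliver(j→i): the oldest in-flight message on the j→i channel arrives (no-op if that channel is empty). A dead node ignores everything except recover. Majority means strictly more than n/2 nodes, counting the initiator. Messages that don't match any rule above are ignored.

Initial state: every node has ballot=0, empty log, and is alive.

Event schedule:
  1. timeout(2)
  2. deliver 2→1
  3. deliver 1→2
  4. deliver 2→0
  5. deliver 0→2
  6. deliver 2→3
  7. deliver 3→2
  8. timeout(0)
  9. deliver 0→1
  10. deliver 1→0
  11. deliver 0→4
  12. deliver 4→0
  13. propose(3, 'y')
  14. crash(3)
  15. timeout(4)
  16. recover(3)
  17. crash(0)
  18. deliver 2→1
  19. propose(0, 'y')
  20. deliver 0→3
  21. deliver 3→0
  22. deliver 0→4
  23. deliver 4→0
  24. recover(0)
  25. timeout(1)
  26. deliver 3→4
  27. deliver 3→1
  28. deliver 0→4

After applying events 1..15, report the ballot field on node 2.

after 1 — timeout(2): n2:cand/b7/[-]
after 2 — deliver 2→1: n1:foll/b7/[-]
after 3 — deliver 1→2: ·
after 4 — deliver 2→0: n0:foll/b7/[-]
after 5 — deliver 0→2: n2:lead/b7/[-]
after 6 — deliver 2→3: n3:foll/b7/[-]
after 7 — deliver 3→2: ·
after 8 — timeout(0): n0:cand/b10/[-]
after 9 — deliver 0→1: n1:foll/b10/[-]
after 10 — deliver 1→0: ·
after 11 — deliver 0→4: n4:foll/b10/[-]
after 12 — deliver 4→0: n0:lead/b10/[-]
after 13 — propose(3,'y'): ·
after 14 — crash(3): n3:✗foll/b7/[-]
after 15 — timeout(4): n4:cand/b19/[-]

7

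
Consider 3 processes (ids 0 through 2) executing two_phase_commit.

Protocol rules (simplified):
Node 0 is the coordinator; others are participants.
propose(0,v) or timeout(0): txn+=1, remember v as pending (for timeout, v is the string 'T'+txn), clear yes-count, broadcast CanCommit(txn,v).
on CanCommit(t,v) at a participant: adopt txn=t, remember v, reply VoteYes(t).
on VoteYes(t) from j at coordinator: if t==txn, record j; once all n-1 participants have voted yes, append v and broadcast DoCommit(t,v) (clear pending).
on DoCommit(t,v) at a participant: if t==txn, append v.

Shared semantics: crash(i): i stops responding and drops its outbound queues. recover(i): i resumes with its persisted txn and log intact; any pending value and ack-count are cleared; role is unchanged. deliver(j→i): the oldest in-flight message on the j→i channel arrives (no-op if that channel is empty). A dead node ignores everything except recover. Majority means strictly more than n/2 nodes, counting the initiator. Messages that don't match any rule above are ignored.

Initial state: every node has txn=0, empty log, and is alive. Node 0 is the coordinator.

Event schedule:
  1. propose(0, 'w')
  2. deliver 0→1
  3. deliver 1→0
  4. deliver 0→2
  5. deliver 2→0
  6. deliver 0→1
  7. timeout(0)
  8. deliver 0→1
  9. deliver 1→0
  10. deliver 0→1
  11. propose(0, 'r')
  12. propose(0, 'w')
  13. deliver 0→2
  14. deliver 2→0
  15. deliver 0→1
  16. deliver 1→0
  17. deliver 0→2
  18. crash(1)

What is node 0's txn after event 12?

4

[1] propose(0,'w') → N0(coor t1 [-])
[2] deliver 0→1 → N1(part t1 [-])
[3] deliver 1→0 → ∅
[4] deliver 0→2 → N2(part t1 [-])
[5] deliver 2→0 → N0(coor t1 [w])
[6] deliver 0→1 → N1(part t1 [w])
[7] timeout(0) → N0(coor t2 [w])
[8] deliver 0→1 → N1(part t2 [w])
[9] deliver 1→0 → ∅
[10] deliver 0→1 → ∅
[11] propose(0,'r') → N0(coor t3 [w])
[12] propose(0,'w') → N0(coor t4 [w])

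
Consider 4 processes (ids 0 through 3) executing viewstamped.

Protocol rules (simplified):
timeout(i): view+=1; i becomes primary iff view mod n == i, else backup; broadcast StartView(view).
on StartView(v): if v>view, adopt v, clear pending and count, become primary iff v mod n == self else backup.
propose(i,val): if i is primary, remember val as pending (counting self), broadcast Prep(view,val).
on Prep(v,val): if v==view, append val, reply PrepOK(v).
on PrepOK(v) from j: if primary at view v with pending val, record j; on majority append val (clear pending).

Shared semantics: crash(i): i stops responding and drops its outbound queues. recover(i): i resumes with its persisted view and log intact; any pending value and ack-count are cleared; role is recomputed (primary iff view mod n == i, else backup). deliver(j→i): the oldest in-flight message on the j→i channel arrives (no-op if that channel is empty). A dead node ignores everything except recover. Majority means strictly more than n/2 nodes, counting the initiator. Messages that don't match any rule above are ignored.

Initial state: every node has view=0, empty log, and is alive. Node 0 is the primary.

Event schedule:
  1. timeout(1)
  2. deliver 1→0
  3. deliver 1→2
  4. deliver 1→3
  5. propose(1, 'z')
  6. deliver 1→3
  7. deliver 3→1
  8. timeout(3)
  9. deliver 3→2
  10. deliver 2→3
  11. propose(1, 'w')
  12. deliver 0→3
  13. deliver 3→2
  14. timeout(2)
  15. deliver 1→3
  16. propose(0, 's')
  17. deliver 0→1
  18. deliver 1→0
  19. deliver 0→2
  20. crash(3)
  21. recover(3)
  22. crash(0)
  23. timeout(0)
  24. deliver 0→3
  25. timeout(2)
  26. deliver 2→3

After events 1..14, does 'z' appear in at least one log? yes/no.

yes

[1] timeout(1) → N1(prim v1 [-])
[2] deliver 1→0 → N0(back v1 [-])
[3] deliver 1→2 → N2(back v1 [-])
[4] deliver 1→3 → N3(back v1 [-])
[5] propose(1,'z') → ∅
[6] deliver 1→3 → N3(back v1 [z])
[7] deliver 3→1 → ∅
[8] timeout(3) → N3(back v2 [z])
[9] deliver 3→2 → N2(prim v2 [-])
[10] deliver 2→3 → ∅
[11] propose(1,'w') → ∅
[12] deliver 0→3 → ∅
[13] deliver 3→2 → ∅
[14] timeout(2) → N2(back v3 [-])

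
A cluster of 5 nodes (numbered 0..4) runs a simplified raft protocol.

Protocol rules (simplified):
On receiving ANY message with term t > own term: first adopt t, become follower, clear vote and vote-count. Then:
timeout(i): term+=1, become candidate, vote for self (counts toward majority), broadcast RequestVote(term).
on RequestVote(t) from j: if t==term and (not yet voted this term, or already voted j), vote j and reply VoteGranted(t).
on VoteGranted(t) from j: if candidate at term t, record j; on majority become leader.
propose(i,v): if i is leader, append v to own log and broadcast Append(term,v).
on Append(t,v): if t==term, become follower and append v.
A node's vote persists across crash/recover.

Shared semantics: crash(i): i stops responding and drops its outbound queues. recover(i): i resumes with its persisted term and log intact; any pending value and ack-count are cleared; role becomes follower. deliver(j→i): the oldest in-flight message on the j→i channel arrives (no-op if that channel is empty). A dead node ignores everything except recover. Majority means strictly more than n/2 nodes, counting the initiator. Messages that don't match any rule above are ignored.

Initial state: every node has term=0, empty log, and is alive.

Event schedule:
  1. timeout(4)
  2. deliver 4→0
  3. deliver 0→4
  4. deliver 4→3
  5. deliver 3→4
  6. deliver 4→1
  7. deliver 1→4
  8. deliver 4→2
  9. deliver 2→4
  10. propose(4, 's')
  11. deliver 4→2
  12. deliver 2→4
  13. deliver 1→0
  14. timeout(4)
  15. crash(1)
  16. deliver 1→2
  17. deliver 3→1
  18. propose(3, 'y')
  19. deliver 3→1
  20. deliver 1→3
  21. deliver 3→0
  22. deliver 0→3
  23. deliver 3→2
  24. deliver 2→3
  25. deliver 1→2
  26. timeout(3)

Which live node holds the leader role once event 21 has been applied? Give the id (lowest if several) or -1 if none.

-1

[1] timeout(4) → N4(cand t1 [-])
[2] deliver 4→0 → N0(foll t1 [-])
[3] deliver 0→4 → ∅
[4] deliver 4→3 → N3(foll t1 [-])
[5] deliver 3→4 → N4(lead t1 [-])
[6] deliver 4→1 → N1(foll t1 [-])
[7] deliver 1→4 → ∅
[8] deliver 4→2 → N2(foll t1 [-])
[9] deliver 2→4 → ∅
[10] propose(4,'s') → N4(lead t1 [s])
[11] deliver 4→2 → N2(foll t1 [s])
[12] deliver 2→4 → ∅
[13] deliver 1→0 → ∅
[14] timeout(4) → N4(cand t2 [s])
[15] crash(1) → N1(✗foll t1 [-])
[16] deliver 1→2 → ∅
[17] deliver 3→1 → ∅
[18] propose(3,'y') → ∅
[19] deliver 3→1 → ∅
[20] deliver 1→3 → ∅
[21] deliver 3→0 → ∅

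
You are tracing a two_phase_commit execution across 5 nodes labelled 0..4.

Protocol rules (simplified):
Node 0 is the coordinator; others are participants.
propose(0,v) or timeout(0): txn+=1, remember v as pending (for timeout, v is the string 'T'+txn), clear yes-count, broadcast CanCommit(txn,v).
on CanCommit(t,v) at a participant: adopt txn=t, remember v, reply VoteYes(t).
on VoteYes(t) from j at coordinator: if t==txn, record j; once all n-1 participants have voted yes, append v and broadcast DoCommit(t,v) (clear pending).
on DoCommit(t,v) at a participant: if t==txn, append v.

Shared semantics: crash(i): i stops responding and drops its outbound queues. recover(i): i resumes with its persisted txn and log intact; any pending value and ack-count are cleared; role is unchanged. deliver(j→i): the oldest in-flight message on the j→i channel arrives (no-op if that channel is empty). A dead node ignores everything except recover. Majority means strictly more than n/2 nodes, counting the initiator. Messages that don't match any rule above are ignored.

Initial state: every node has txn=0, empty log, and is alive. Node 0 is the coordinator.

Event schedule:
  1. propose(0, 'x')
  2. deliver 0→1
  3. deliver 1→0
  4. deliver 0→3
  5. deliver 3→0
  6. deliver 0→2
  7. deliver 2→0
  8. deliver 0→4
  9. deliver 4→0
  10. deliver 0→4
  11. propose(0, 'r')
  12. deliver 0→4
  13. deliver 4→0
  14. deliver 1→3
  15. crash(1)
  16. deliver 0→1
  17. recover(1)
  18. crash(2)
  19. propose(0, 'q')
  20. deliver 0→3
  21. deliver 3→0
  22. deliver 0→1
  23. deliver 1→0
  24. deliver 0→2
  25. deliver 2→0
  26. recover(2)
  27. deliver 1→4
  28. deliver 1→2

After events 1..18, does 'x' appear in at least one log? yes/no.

yes

after 1 — propose(0,'x'): n0:coor/t1/[-]
after 2 — deliver 0→1: n1:part/t1/[-]
after 3 — deliver 1→0: ·
after 4 — deliver 0→3: n3:part/t1/[-]
after 5 — deliver 3→0: ·
after 6 — deliver 0→2: n2:part/t1/[-]
after 7 — deliver 2→0: ·
after 8 — deliver 0→4: n4:part/t1/[-]
after 9 — deliver 4→0: n0:coor/t1/[x]
after 10 — deliver 0→4: n4:part/t1/[x]
after 11 — propose(0,'r'): n0:coor/t2/[x]
after 12 — deliver 0→4: n4:part/t2/[x]
after 13 — deliver 4→0: ·
after 14 — deliver 1→3: ·
after 15 — crash(1): n1:✗part/t1/[-]
after 16 — deliver 0→1: ·
after 17 — recover(1): n1:part/t1/[-]
after 18 — crash(2): n2:✗part/t1/[-]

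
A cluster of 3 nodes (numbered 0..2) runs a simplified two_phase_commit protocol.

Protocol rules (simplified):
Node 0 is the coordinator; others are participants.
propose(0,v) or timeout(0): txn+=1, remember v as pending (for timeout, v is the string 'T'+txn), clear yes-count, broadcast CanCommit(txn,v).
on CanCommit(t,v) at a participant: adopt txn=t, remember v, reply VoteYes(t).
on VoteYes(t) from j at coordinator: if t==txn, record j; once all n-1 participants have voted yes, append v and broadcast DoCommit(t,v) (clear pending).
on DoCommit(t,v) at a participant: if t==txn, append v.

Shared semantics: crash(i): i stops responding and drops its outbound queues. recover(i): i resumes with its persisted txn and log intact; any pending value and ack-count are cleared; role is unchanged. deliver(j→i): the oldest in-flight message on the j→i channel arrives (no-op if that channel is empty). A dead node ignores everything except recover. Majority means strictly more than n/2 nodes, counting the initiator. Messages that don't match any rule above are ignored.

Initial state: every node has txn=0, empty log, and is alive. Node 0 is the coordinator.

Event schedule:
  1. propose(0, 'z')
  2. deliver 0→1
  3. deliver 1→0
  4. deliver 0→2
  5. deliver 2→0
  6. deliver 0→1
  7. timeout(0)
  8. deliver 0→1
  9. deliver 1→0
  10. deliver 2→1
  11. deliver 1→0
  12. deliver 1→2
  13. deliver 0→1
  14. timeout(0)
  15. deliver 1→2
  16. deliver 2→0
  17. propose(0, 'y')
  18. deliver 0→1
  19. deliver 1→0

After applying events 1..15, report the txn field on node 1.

2

[1] propose(0,'z') → N0(coor t1 [-])
[2] deliver 0→1 → N1(part t1 [-])
[3] deliver 1→0 → ∅
[4] deliver 0→2 → N2(part t1 [-])
[5] deliver 2→0 → N0(coor t1 [z])
[6] deliver 0→1 → N1(part t1 [z])
[7] timeout(0) → N0(coor t2 [z])
[8] deliver 0→1 → N1(part t2 [z])
[9] deliver 1→0 → ∅
[10] deliver 2→1 → ∅
[11] deliver 1→0 → ∅
[12] deliver 1→2 → ∅
[13] deliver 0→1 → ∅
[14] timeout(0) → N0(coor t3 [z])
[15] deliver 1→2 → ∅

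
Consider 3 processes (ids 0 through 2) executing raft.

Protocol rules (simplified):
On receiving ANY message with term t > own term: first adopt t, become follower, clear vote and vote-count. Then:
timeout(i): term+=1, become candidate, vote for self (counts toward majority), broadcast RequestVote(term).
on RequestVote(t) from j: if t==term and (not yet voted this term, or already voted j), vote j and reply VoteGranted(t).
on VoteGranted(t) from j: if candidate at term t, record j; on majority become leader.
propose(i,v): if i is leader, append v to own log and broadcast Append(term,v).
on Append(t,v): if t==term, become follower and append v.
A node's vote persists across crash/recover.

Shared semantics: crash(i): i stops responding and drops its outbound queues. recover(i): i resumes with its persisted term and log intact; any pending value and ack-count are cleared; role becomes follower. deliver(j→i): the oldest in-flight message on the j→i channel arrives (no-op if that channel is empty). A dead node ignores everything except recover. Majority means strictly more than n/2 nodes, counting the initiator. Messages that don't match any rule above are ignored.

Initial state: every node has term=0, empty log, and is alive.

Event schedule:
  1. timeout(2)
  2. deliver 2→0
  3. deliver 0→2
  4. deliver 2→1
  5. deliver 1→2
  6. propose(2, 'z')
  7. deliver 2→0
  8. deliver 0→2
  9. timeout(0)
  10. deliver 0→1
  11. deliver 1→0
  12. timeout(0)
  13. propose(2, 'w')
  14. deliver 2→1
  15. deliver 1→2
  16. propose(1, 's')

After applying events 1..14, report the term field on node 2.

1

after 1 — timeout(2): n2:cand/t1/[-]
after 2 — deliver 2→0: n0:foll/t1/[-]
after 3 — deliver 0→2: n2:lead/t1/[-]
after 4 — deliver 2→1: n1:foll/t1/[-]
after 5 — deliver 1→2: ·
after 6 — propose(2,'z'): n2:lead/t1/[z]
after 7 — deliver 2→0: n0:foll/t1/[z]
after 8 — deliver 0→2: ·
after 9 — timeout(0): n0:cand/t2/[z]
after 10 — deliver 0→1: n1:foll/t2/[-]
after 11 — deliver 1→0: n0:lead/t2/[z]
after 12 — timeout(0): n0:cand/t3/[z]
after 13 — propose(2,'w'): n2:lead/t1/[z,w]
after 14 — deliver 2→1: ·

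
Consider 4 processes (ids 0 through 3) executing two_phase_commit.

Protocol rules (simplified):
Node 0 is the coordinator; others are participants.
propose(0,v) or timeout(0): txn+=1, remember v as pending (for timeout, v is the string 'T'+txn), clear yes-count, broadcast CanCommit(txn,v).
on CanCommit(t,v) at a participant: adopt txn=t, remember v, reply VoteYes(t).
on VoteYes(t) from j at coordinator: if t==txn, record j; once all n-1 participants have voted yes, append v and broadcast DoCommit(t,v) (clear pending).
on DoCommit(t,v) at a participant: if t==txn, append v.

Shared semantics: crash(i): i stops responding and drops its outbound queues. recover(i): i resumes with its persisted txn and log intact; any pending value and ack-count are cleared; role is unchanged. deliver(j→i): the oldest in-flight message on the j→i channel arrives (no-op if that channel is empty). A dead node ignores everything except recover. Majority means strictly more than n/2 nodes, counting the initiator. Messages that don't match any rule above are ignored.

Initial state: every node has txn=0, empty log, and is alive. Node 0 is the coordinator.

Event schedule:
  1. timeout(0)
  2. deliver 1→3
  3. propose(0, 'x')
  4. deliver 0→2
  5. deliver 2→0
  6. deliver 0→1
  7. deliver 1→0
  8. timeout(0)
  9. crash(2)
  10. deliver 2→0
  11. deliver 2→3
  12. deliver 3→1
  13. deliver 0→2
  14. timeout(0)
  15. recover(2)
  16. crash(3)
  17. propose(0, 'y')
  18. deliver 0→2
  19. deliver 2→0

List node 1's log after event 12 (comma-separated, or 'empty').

empty

e1 timeout(0): 0[coor,t=1,-]
e2 deliver 1→3: ·
e3 propose(0,'x'): 0[coor,t=2,-]
e4 deliver 0→2: 2[part,t=1,-]
e5 deliver 2→0: ·
e6 deliver 0→1: 1[part,t=1,-]
e7 deliver 1→0: ·
e8 timeout(0): 0[coor,t=3,-]
e9 crash(2): 2[✗part,t=1,-]
e10 deliver 2→0: ·
e11 deliver 2→3: ·
e12 deliver 3→1: ·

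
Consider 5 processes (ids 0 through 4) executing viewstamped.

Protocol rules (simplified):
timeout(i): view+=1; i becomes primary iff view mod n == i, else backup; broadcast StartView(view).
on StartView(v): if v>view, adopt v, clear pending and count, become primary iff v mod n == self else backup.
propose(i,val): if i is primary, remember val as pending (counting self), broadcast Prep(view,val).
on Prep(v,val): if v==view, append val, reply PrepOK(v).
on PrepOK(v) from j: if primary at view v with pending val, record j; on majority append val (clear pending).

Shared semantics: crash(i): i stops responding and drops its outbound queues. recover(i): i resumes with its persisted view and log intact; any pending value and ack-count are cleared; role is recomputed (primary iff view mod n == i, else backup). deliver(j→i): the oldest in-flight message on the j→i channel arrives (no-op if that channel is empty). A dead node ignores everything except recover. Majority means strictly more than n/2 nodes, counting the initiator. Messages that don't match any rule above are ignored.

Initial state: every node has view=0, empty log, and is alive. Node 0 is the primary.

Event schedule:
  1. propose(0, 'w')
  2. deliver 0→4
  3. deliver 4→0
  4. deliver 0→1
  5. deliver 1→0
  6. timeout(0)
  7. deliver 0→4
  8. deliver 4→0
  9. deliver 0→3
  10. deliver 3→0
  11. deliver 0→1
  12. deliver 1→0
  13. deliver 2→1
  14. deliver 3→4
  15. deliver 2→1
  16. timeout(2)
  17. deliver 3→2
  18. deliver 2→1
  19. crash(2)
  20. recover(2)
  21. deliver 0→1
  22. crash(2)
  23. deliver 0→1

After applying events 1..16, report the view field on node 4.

1

step 1 propose(0,'w'): —
step 2 deliver 0→4: 4={back,v=0,log=w}
step 3 deliver 4→0: —
step 4 deliver 0→1: 1={back,v=0,log=w}
step 5 deliver 1→0: 0={prim,v=0,log=w}
step 6 timeout(0): 0={back,v=1,log=w}
step 7 deliver 0→4: 4={back,v=1,log=w}
step 8 deliver 4→0: —
step 9 deliver 0→3: 3={back,v=0,log=w}
step 10 deliver 3→0: —
step 11 deliver 0→1: 1={prim,v=1,log=w}
step 12 deliver 1→0: —
step 13 deliver 2→1: —
step 14 deliver 3→4: —
step 15 deliver 2→1: —
step 16 timeout(2): 2={back,v=1,log=-}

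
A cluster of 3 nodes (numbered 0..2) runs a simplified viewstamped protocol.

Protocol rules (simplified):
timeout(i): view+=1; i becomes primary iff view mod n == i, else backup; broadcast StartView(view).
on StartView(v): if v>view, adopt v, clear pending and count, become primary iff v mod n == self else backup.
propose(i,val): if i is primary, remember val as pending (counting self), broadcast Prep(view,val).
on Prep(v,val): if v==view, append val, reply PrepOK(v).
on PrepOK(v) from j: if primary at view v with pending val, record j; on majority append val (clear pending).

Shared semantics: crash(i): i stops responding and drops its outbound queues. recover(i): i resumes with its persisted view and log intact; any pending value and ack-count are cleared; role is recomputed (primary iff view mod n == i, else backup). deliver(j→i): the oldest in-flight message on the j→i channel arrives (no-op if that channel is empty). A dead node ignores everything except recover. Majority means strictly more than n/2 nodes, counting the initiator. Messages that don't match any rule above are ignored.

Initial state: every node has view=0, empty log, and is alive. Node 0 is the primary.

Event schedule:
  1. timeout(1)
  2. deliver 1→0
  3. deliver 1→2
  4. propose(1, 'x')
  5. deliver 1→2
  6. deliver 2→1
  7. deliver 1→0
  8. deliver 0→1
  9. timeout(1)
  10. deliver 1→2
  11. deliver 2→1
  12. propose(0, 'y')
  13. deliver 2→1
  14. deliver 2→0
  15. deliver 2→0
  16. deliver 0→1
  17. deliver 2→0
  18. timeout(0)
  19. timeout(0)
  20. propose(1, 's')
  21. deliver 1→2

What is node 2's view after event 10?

2

step 1 timeout(1): 1={prim,v=1,log=-}
step 2 deliver 1→0: 0={back,v=1,log=-}
step 3 deliver 1→2: 2={back,v=1,log=-}
step 4 propose(1,'x'): —
step 5 deliver 1→2: 2={back,v=1,log=x}
step 6 deliver 2→1: 1={prim,v=1,log=x}
step 7 deliver 1→0: 0={back,v=1,log=x}
step 8 deliver 0→1: —
step 9 timeout(1): 1={back,v=2,log=x}
step 10 deliver 1→2: 2={prim,v=2,log=x}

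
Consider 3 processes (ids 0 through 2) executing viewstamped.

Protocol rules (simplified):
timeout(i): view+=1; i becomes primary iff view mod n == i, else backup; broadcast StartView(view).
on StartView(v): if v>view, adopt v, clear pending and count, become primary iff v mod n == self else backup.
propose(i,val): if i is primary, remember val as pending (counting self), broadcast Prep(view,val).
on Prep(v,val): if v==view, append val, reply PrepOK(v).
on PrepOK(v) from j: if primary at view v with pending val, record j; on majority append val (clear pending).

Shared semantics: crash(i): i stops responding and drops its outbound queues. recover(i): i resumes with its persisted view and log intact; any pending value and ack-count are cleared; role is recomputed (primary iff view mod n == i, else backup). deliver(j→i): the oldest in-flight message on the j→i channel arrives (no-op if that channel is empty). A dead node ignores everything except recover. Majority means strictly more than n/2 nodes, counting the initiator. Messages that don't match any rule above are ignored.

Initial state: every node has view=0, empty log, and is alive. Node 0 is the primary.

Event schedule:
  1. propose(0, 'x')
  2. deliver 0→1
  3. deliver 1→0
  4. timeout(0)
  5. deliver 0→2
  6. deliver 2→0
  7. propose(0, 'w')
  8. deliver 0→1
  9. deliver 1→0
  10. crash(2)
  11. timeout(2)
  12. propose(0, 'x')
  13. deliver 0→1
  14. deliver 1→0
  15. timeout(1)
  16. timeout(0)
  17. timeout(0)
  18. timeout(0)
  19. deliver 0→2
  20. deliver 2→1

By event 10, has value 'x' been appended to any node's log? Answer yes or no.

yes

step 1 propose(0,'x'): —
step 2 deliver 0→1: 1={back,v=0,log=x}
step 3 deliver 1→0: 0={prim,v=0,log=x}
step 4 timeout(0): 0={back,v=1,log=x}
step 5 deliver 0→2: 2={back,v=0,log=x}
step 6 deliver 2→0: —
step 7 propose(0,'w'): —
step 8 deliver 0→1: 1={prim,v=1,log=x}
step 9 deliver 1→0: —
step 10 crash(2): 2={✗back,v=0,log=x}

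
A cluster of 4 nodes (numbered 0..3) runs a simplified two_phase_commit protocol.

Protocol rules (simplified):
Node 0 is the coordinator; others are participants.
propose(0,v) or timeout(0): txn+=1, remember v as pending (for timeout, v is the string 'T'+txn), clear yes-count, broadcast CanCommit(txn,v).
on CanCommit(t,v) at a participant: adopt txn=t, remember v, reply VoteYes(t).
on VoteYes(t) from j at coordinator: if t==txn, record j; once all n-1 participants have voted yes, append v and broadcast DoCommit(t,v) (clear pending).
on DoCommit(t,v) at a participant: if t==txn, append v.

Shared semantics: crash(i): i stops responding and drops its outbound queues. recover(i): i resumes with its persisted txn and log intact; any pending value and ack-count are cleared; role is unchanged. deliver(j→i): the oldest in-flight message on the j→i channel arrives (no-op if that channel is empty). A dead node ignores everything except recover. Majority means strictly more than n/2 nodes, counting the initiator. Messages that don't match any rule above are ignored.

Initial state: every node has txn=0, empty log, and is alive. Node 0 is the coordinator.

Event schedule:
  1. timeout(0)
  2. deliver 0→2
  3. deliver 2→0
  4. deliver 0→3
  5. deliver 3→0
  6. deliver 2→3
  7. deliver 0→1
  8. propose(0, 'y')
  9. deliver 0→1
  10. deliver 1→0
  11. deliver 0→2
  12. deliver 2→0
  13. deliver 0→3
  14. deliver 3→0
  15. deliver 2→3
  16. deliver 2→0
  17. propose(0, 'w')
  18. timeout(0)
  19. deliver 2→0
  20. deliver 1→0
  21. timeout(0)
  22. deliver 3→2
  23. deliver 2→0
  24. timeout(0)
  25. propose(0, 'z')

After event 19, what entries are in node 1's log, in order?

empty

step 1 timeout(0): 0={coor,t=1,log=-}
step 2 deliver 0→2: 2={part,t=1,log=-}
step 3 deliver 2→0: —
step 4 deliver 0→3: 3={part,t=1,log=-}
step 5 deliver 3→0: —
step 6 deliver 2→3: —
step 7 deliver 0→1: 1={part,t=1,log=-}
step 8 propose(0,'y'): 0={coor,t=2,log=-}
step 9 deliver 0→1: 1={part,t=2,log=-}
step 10 deliver 1→0: —
step 11 deliver 0→2: 2={part,t=2,log=-}
step 12 deliver 2→0: —
step 13 deliver 0→3: 3={part,t=2,log=-}
step 14 deliver 3→0: —
step 15 deliver 2→3: —
step 16 deliver 2→0: —
step 17 propose(0,'w'): 0={coor,t=3,log=-}
step 18 timeout(0): 0={coor,t=4,log=-}
step 19 deliver 2→0: —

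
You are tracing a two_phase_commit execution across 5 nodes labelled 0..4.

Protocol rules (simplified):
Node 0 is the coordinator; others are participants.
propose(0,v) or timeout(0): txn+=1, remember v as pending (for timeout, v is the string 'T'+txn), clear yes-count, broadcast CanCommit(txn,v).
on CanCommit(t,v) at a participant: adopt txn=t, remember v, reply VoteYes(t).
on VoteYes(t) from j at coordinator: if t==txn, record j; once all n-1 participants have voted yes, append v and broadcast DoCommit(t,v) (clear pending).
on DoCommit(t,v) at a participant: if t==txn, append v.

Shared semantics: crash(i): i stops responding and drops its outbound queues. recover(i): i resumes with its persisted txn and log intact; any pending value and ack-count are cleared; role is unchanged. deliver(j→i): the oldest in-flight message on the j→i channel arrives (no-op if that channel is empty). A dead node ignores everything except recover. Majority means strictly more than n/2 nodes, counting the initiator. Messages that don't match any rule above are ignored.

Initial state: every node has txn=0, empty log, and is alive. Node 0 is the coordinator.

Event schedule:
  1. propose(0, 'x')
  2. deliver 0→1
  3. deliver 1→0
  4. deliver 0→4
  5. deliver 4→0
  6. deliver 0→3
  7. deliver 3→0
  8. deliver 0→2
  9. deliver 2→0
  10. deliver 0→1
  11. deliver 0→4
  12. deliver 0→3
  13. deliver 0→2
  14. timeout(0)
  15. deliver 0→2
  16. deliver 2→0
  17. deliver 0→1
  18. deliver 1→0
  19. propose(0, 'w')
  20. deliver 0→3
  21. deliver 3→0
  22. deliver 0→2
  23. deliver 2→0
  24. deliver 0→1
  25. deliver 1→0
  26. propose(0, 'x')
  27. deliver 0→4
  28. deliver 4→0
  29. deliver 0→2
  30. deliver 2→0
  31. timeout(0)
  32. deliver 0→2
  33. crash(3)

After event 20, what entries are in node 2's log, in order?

e1 propose(0,'x'): 0[coor,t=1,-]
e2 deliver 0→1: 1[part,t=1,-]
e3 deliver 1→0: ·
e4 deliver 0→4: 4[part,t=1,-]
e5 deliver 4→0: ·
e6 deliver 0→3: 3[part,t=1,-]
e7 deliver 3→0: ·
e8 deliver 0→2: 2[part,t=1,-]
e9 deliver 2→0: 0[coor,t=1,x]
e10 deliver 0→1: 1[part,t=1,x]
e11 deliver 0→4: 4[part,t=1,x]
e12 deliver 0→3: 3[part,t=1,x]
e13 deliver 0→2: 2[part,t=1,x]
e14 timeout(0): 0[coor,t=2,x]
e15 deliver 0→2: 2[part,t=2,x]
e16 deliver 2→0: ·
e17 deliver 0→1: 1[part,t=2,x]
e18 deliver 1→0: ·
e19 propose(0,'w'): 0[coor,t=3,x]
e20 deliver 0→3: 3[part,t=2,x]

x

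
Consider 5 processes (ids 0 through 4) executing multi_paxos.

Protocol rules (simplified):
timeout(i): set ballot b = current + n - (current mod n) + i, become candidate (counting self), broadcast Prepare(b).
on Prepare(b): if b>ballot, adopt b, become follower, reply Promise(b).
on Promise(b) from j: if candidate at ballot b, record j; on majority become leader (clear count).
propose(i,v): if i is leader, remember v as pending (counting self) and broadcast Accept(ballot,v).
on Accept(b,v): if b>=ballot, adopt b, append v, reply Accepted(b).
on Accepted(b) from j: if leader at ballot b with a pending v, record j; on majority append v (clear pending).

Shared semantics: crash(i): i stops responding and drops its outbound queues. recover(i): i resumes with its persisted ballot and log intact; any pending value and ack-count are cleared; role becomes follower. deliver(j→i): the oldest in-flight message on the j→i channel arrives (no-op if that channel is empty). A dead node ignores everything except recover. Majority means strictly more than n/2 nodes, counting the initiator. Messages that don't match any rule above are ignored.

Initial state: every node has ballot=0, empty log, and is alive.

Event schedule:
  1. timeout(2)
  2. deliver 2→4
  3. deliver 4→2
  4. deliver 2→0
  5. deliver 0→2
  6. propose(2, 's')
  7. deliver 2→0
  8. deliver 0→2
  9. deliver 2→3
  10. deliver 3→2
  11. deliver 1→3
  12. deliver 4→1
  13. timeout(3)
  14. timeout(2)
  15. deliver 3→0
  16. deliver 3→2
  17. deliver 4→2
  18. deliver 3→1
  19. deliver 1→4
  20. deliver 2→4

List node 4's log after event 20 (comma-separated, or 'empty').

[1] timeout(2) → N2(cand b7 [-])
[2] deliver 2→4 → N4(foll b7 [-])
[3] deliver 4→2 → ∅
[4] deliver 2→0 → N0(foll b7 [-])
[5] deliver 0→2 → N2(lead b7 [-])
[6] propose(2,'s') → ∅
[7] deliver 2→0 → N0(foll b7 [s])
[8] deliver 0→2 → ∅
[9] deliver 2→3 → N3(foll b7 [-])
[10] deliver 3→2 → ∅
[11] deliver 1→3 → ∅
[12] deliver 4→1 → ∅
[13] timeout(3) → N3(cand b13 [-])
[14] timeout(2) → N2(cand b12 [-])
[15] deliver 3→0 → N0(foll b13 [s])
[16] deliver 3→2 → N2(foll b13 [-])
[17] deliver 4→2 → ∅
[18] deliver 3→1 → N1(foll b13 [-])
[19] deliver 1→4 → ∅
[20] deliver 2→4 → N4(foll b7 [s])

s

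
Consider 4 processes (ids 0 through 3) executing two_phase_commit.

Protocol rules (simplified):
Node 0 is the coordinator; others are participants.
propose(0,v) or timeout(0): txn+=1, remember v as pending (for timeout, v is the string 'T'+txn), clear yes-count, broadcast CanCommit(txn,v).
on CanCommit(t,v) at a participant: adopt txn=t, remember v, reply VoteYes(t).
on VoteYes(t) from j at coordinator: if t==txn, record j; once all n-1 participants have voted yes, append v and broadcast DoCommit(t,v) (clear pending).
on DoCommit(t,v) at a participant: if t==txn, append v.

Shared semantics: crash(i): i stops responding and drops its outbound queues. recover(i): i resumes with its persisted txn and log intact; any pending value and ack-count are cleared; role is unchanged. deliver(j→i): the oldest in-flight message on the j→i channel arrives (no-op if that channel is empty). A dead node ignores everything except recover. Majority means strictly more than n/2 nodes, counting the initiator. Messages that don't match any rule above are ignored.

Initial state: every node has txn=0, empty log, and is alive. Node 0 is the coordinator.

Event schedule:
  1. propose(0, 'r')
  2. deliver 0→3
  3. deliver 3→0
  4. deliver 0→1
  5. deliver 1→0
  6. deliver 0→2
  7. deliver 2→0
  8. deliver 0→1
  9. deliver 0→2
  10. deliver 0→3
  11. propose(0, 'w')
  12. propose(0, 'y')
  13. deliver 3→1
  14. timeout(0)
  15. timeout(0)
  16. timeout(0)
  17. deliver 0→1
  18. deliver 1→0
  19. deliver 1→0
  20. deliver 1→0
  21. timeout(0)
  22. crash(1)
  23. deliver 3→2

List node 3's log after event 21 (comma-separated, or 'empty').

r

1. propose(0,'r'):  <0:coor t1 ->
2. deliver 0→3:  <3:part t1 ->
3. deliver 3→0:  nop
4. deliver 0→1:  <1:part t1 ->
5. deliver 1→0:  nop
6. deliver 0→2:  <2:part t1 ->
7. deliver 2→0:  <0:coor t1 r>
8. deliver 0→1:  <1:part t1 r>
9. deliver 0→2:  <2:part t1 r>
10. deliver 0→3:  <3:part t1 r>
11. propose(0,'w'):  <0:coor t2 r>
12. propose(0,'y'):  <0:coor t3 r>
13. deliver 3→1:  nop
14. timeout(0):  <0:coor t4 r>
15. timeout(0):  <0:coor t5 r>
16. timeout(0):  <0:coor t6 r>
17. deliver 0→1:  <1:part t2 r>
18. deliver 1→0:  nop
19. deliver 1→0:  nop
20. deliver 1→0:  nop
21. timeout(0):  <0:coor t7 r>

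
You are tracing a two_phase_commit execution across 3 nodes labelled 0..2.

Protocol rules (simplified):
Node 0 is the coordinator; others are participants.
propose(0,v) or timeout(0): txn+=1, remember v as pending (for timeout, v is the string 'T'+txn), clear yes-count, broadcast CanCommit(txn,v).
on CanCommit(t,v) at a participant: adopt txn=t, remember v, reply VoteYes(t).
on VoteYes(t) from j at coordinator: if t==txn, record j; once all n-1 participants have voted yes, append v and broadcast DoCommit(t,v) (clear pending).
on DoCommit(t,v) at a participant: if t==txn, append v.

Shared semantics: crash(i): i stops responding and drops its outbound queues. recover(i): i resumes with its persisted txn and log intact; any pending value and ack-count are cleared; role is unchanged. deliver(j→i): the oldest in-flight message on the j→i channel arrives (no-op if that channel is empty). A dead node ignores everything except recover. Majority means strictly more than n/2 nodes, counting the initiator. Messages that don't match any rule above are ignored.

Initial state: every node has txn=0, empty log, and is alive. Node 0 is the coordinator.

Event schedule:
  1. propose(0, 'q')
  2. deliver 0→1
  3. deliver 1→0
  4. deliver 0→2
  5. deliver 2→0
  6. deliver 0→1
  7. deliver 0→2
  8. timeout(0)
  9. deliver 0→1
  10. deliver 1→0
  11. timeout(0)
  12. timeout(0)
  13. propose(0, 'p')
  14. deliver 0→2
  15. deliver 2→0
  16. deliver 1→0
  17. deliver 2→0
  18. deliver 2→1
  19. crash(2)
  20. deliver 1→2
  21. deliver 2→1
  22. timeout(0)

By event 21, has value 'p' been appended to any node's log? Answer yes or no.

after 1 — propose(0,'q'): n0:coor/t1/[-]
after 2 — deliver 0→1: n1:part/t1/[-]
after 3 — deliver 1→0: ·
after 4 — deliver 0→2: n2:part/t1/[-]
after 5 — deliver 2→0: n0:coor/t1/[q]
after 6 — deliver 0→1: n1:part/t1/[q]
after 7 — deliver 0→2: n2:part/t1/[q]
after 8 — timeout(0): n0:coor/t2/[q]
after 9 — deliver 0→1: n1:part/t2/[q]
after 10 — deliver 1→0: ·
after 11 — timeout(0): n0:coor/t3/[q]
after 12 — timeout(0): n0:coor/t4/[q]
after 13 — propose(0,'p'): n0:coor/t5/[q]
after 14 — deliver 0→2: n2:part/t2/[q]
after 15 — deliver 2→0: ·
after 16 — deliver 1→0: ·
after 17 — deliver 2→0: ·
after 18 — deliver 2→1: ·
after 19 — crash(2): n2:✗part/t2/[q]
after 20 — deliver 1→2: ·
after 21 — deliver 2→1: ·

no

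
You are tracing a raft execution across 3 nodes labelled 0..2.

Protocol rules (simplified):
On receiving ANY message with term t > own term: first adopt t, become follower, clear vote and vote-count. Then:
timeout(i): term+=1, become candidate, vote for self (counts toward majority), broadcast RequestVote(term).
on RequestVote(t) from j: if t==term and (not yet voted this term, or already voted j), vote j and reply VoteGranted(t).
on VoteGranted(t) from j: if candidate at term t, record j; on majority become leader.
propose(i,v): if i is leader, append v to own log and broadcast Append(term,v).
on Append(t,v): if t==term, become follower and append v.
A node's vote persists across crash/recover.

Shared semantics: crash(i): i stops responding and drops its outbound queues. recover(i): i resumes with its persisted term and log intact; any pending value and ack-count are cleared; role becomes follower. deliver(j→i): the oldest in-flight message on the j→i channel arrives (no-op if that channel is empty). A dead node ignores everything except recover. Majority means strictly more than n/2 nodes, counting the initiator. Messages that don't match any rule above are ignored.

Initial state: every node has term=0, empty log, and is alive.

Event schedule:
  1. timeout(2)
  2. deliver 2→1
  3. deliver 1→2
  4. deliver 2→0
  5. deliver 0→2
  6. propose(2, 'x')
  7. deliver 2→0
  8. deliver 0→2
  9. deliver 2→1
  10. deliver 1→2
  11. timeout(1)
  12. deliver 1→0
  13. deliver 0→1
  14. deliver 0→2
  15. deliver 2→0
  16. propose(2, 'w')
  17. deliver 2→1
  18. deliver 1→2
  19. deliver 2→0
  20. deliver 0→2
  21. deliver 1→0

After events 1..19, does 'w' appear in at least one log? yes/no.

yes

1. timeout(2):  <2:cand t1 ->
2. deliver 2→1:  <1:foll t1 ->
3. deliver 1→2:  <2:lead t1 ->
4. deliver 2→0:  <0:foll t1 ->
5. deliver 0→2:  nop
6. propose(2,'x'):  <2:lead t1 x>
7. deliver 2→0:  <0:foll t1 x>
8. deliver 0→2:  nop
9. deliver 2→1:  <1:foll t1 x>
10. deliver 1→2:  nop
11. timeout(1):  <1:cand t2 x>
12. deliver 1→0:  <0:foll t2 x>
13. deliver 0→1:  <1:lead t2 x>
14. deliver 0→2:  nop
15. deliver 2→0:  nop
16. propose(2,'w'):  <2:lead t1 x,w>
17. deliver 2→1:  nop
18. deliver 1→2:  <2:foll t2 x,w>
19. deliver 2→0:  nop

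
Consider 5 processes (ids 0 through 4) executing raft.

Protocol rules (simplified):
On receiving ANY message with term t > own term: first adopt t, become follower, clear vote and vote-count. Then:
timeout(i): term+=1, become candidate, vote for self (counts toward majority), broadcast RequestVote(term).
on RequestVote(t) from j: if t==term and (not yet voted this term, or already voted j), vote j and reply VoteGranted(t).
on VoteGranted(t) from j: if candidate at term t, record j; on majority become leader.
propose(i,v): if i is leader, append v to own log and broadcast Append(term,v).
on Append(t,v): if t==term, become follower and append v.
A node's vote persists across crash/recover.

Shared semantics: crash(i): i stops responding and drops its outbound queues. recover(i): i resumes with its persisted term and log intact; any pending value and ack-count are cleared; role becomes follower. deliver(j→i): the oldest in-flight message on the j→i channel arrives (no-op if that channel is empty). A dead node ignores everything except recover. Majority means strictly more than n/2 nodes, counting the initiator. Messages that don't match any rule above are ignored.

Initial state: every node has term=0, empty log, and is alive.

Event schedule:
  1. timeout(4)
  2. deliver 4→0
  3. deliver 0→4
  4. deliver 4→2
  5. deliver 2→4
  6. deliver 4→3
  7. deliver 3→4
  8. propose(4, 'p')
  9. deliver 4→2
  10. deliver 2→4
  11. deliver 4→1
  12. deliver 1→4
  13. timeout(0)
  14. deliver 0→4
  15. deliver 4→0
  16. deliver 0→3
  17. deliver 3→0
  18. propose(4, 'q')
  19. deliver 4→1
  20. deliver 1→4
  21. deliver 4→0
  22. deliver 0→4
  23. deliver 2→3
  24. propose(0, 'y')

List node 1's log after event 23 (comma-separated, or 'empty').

1. timeout(4):  <4:cand t1 ->
2. deliver 4→0:  <0:foll t1 ->
3. deliver 0→4:  nop
4. deliver 4→2:  <2:foll t1 ->
5. deliver 2→4:  <4:lead t1 ->
6. deliver 4→3:  <3:foll t1 ->
7. deliver 3→4:  nop
8. propose(4,'p'):  <4:lead t1 p>
9. deliver 4→2:  <2:foll t1 p>
10. deliver 2→4:  nop
11. deliver 4→1:  <1:foll t1 ->
12. deliver 1→4:  nop
13. timeout(0):  <0:cand t2 ->
14. deliver 0→4:  <4:foll t2 p>
15. deliver 4→0:  nop
16. deliver 0→3:  <3:foll t2 ->
17. deliver 3→0:  nop
18. propose(4,'q'):  nop
19. deliver 4→1:  <1:foll t1 p>
20. deliver 1→4:  nop
21. deliver 4→0:  <0:lead t2 ->
22. deliver 0→4:  nop
23. deliver 2→3:  nop

p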